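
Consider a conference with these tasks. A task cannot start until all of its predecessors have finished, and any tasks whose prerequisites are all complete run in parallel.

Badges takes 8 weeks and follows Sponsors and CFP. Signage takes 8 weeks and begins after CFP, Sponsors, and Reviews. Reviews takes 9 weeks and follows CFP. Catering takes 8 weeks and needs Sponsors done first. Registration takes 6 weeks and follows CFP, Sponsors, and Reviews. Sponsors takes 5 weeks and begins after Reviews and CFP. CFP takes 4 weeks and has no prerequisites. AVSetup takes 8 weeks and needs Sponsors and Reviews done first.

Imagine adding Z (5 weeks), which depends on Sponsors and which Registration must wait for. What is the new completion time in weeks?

Originally the project takes 26 weeks.
With Z inserted, Registration now waits for max(CFP, Sponsors, Reviews, Z).
New critical path: CFP→Reviews→Sponsors→Z→Registration = 4+9+5+5+6 = 29 ⇒ 29 weeks.

29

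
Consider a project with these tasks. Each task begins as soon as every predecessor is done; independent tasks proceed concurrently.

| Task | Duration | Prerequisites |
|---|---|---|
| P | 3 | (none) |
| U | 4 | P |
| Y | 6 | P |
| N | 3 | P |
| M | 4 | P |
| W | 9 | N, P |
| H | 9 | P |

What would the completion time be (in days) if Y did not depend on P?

Before: longest chain P→N→W = 3+3+9 = 15, finish 15.
Without P→Y, Y's earliest start moves from 3 to 0.
The longest chain is now P→N→W = 3+3+9 = 15, so the project takes 15 days.

15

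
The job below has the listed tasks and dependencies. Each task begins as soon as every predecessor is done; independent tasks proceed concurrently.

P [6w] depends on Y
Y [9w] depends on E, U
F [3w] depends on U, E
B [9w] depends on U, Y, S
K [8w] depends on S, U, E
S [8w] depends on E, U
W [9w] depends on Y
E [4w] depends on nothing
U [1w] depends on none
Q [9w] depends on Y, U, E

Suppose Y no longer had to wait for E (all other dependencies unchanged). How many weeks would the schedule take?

21

Before: longest chain E→Y→B = 4+9+9 = 22, finish 22.
Without E→Y, Y's earliest start moves from 4 to 1.
New critical path: E→S→B = 4+8+9 = 21 ⇒ 21 weeks.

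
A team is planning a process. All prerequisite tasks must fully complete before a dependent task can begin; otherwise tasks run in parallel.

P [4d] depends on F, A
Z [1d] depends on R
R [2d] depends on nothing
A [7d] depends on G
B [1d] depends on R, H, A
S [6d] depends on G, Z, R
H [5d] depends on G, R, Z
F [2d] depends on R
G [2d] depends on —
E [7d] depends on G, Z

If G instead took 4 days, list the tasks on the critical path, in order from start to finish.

G, A, P

Baseline: G→A→P = 2+7+4 = 13 → 13 days.
Since G is critical, the +2 change carries straight to that chain (now 15 days).
No other chain overtakes it, so the finish is 15 days.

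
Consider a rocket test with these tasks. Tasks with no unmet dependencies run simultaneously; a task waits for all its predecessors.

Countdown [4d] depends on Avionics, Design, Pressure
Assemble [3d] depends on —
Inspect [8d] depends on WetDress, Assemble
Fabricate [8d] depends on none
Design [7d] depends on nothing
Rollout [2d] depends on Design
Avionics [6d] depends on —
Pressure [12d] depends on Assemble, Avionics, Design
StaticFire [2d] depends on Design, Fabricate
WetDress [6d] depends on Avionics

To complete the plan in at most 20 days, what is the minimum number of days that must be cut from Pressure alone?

Current finish: 23 days; target: 20.
Pressure is on every critical path, so each day cut from Pressure cuts the finish by one (this holds down to a finish of 20).
Need 23 − 20 = 3 days off Pressure → Pressure becomes 9 days, finish becomes 20.

3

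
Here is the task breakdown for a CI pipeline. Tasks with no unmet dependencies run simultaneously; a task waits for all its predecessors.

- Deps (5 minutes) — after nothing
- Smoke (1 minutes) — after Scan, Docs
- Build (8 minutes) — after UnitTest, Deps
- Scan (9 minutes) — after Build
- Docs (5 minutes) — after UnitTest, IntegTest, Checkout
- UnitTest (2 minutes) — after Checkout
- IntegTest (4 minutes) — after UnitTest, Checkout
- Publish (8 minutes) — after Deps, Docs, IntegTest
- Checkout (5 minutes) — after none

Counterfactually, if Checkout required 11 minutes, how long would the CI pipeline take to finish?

31

The binding path is Checkout→UnitTest→Build→Scan→Smoke = 5+2+8+9+1 = 25; finish at 25 minutes.
Checkout is on the critical path; changing it to 11 makes that path 31 minutes.
The critical path is still Checkout→UnitTest→Build→Scan→Smoke; finish is now 31 minutes.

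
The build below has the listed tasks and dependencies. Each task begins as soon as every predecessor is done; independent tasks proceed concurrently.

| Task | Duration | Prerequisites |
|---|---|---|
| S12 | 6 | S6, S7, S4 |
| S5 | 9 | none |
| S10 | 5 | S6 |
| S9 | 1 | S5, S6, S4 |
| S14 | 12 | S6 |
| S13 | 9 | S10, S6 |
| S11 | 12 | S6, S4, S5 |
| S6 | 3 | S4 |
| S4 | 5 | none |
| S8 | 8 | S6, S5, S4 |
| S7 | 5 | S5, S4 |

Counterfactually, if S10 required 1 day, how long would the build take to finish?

As given, the longest chain is S4→S6→S10→S13 = 5+3+5+9 = 22, so the finish is 22 days.
Since S10 is critical, the -4 change carries straight to that chain (now 18 days).
The binding chain switches to S5→S11 = 9+12 = 21; finish 21 days.

21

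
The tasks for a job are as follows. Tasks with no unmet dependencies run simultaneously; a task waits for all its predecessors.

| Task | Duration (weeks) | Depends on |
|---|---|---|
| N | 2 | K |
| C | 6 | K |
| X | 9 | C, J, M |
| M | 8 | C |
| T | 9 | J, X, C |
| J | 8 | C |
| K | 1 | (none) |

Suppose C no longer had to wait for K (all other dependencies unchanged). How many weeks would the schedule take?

32

Before: longest chain K→C→J→X→T = 1+6+8+9+9 = 33, finish 33.
Without K→C, C's earliest start moves from 1 to 0.
After: C→J→X→T = 6+8+9+9 = 32 → 32 weeks.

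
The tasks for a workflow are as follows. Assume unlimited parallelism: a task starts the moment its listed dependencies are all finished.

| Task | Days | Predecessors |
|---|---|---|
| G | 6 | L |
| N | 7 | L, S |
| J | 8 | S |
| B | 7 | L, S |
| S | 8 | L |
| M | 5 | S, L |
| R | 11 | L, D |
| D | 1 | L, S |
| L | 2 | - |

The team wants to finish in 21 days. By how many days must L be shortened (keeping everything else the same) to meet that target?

Current finish: 22 days; target: 21.
L is on every critical path, so each day cut from L cuts the finish by one (this holds down to a finish of 21).
Need 22 − 21 = 1 day off L → L becomes 1 day, finish becomes 21.

1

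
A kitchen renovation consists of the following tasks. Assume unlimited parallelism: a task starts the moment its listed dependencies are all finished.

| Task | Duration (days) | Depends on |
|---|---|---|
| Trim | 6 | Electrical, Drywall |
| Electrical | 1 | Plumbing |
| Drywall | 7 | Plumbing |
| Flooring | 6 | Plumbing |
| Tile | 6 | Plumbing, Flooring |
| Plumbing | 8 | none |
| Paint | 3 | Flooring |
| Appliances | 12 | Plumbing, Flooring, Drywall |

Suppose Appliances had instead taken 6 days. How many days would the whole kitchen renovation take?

Critical path before the change: Plumbing→Drywall→Appliances = 8+7+12 = 27 giving 27 days.
Appliances lies on that path, so at 6 days the path becomes 21 days.
That remains the longest chain; total 21 days.

21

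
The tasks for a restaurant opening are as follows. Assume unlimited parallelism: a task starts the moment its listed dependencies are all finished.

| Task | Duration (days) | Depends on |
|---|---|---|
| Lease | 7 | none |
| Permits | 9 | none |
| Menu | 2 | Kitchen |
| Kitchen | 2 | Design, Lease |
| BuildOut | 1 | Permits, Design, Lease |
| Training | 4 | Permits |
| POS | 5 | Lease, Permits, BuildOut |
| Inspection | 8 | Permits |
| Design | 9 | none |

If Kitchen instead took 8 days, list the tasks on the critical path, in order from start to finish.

As given, the longest chain is Permits→Inspection = 9+8 = 17, so the finish is 17 days.
Kitchen has 4 days of float (longest path through it is 13).
Now Design→Kitchen→Menu = 9+8+2 = 19 is longest, so the finish becomes 19 days.

Design, Kitchen, Menu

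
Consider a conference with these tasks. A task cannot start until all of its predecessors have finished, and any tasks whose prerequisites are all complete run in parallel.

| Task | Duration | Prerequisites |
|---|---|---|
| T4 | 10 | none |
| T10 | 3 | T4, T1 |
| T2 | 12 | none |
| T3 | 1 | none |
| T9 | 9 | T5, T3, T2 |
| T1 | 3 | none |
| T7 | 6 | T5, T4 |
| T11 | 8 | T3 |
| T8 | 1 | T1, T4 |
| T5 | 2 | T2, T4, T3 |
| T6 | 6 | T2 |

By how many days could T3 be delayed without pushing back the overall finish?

11

The longest chain is T2→T5→T9 = 12+2+9 = 23; overall finish 23 days.
The longest chain containing T3 totals 12 days.
Float = 23 − 12 = 11.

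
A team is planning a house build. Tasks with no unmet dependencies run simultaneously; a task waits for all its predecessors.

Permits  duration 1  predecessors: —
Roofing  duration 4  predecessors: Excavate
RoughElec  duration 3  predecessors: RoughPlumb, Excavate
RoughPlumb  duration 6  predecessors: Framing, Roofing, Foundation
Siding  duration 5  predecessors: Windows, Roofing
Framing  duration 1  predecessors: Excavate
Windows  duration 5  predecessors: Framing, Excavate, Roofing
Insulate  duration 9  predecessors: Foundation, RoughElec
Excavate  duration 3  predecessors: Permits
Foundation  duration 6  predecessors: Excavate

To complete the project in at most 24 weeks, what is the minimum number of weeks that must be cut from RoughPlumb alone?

Current finish: 28 weeks; target: 24.
RoughPlumb is on every critical path, so each week cut from RoughPlumb cuts the finish by one (this holds down to a finish of 23).
Need 28 − 24 = 4 weeks off RoughPlumb → RoughPlumb becomes 2 weeks, finish becomes 24.

4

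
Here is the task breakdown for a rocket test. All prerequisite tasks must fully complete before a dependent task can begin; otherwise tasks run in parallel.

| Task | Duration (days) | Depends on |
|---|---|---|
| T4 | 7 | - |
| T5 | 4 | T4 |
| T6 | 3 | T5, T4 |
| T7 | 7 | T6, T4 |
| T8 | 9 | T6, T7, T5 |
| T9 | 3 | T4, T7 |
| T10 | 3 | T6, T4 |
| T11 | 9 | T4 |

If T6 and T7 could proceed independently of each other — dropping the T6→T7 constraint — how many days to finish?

23

With the dependency in place, T4→T5→T6→T7→T8 = 7+4+3+7+9 = 30 sets the finish at 30 days.
Without T6→T7, T7's earliest start moves from 14 to 7.
The longest chain is now T4→T5→T6→T8 = 7+4+3+9 = 23, so the schedule takes 23 days.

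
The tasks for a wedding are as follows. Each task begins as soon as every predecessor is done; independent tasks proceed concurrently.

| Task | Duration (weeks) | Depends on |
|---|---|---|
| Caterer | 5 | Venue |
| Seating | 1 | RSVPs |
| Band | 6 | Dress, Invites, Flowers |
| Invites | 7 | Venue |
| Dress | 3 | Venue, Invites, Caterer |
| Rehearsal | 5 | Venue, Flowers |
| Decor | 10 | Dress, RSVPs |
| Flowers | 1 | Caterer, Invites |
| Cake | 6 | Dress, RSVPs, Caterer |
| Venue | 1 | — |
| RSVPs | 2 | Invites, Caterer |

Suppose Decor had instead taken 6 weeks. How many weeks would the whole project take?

Actual critical path: Venue→Invites→Dress→Decor = 1+7+3+10 = 21 ⇒ 21 weeks.
Decor is on the critical path; changing it to 6 makes that path 17 weeks.
Now Venue→Invites→Dress→Cake = 1+7+3+6 = 17 is longest, so the finish becomes 17 weeks.

17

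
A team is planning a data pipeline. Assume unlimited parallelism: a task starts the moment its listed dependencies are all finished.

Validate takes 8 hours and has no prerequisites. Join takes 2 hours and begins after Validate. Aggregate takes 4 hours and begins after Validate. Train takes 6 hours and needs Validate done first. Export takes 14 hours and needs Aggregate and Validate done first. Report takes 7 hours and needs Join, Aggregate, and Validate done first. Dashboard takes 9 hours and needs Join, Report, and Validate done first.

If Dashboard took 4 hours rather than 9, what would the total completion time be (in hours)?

26

As given, the longest chain is Validate→Aggregate→Report→Dashboard = 8+4+7+9 = 28, so the finish is 28 hours.
Dashboard is on the critical path; changing it to 4 makes that path 23 hours.
New critical path: Validate→Aggregate→Export = 8+4+14 = 26 ⇒ 26 hours.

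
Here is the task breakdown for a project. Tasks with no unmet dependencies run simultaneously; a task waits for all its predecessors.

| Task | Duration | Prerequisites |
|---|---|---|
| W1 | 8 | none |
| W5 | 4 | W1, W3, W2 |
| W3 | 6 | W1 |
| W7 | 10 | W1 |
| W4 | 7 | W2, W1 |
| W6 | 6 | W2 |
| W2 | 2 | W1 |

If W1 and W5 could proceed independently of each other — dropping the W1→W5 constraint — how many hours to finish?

Original critical path: W1→W3→W5 = 8+6+4 = 18 ⇒ 18 hours.
Dropping W1→W5 doesn't change W5's earliest start (14); another predecessor still binds.
New critical path: W1→W3→W5 = 8+6+4 = 18 ⇒ 18 hours.

18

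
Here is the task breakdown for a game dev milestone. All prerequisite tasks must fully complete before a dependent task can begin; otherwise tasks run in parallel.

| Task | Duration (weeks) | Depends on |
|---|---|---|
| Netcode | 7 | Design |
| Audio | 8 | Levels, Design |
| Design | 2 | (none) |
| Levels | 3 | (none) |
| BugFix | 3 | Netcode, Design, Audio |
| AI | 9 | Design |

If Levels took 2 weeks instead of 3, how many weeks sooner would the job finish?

The binding path is Levels→Audio→BugFix = 3+8+3 = 14; finish at 14 weeks.
Levels lies on that path, so at 2 weeks the path becomes 13 weeks.
The binding chain switches to Design→Audio→BugFix = 2+8+3 = 13; finish 13 weeks.
Change in finish: 13 − 14 = -1 weeks.

1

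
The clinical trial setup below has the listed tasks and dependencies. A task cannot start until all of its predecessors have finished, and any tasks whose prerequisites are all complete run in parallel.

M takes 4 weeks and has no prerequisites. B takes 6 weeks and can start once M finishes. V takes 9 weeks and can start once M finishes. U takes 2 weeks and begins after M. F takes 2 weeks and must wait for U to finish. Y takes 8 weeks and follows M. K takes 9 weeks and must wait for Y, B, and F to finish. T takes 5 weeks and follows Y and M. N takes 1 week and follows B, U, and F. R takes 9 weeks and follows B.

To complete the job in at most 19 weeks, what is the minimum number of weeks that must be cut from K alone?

2

Current finish: 21 weeks; target: 19.
K is on every critical path, so each week cut from K cuts the finish by one (this holds down to a finish of 19).
Need 21 − 19 = 2 weeks off K → K becomes 7 weeks, finish becomes 19.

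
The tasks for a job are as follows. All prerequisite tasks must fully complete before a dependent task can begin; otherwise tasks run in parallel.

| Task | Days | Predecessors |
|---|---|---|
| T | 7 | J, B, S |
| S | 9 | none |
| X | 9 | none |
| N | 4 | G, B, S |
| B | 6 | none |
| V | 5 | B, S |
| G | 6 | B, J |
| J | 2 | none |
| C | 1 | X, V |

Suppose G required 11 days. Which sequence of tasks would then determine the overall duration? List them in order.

Actual critical path: B→G→N = 6+6+4 = 16 ⇒ 16 days.
G is on the critical path; changing it to 11 makes that path 21 days.
That remains the longest chain; total 21 days.

B, G, N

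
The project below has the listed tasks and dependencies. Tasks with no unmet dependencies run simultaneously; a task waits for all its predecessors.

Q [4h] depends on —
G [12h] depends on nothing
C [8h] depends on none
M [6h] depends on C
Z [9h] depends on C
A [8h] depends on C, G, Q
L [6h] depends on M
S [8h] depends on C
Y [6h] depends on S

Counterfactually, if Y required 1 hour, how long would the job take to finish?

20

Actual critical path: C→S→Y = 8+8+6 = 22 ⇒ 22 hours.
Y is on the critical path; changing it to 1 makes that path 17 hours.
New critical path: G→A = 12+8 = 20 ⇒ 20 hours.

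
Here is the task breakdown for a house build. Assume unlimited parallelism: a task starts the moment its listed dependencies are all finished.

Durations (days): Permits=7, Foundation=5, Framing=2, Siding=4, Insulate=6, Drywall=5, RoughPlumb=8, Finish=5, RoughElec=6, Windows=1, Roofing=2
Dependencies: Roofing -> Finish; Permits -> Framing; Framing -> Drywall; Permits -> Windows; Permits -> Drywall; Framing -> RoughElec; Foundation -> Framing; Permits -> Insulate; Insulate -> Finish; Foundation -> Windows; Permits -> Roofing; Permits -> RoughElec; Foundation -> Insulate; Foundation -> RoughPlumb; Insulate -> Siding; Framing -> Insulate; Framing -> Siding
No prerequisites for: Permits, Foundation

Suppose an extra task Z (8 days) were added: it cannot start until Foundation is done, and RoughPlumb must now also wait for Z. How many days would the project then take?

21

Originally the project takes 20 days.
With Z inserted, RoughPlumb now waits for max(Foundation, Z).
New critical path: Foundation→Z→RoughPlumb = 5+8+8 = 21 ⇒ 21 days.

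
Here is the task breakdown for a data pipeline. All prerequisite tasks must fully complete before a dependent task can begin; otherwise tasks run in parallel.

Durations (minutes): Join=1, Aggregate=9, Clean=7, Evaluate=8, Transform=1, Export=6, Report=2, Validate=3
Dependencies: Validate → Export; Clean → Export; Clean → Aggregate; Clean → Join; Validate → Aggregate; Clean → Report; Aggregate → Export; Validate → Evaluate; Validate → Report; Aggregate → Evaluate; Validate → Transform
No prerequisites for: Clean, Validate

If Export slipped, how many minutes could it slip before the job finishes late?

Critical path: Clean→Aggregate→Evaluate = 7+9+8 = 24, so the finish is 24 minutes.
Longest path through Export: 22 minutes (earliest finish 22, latest finish 24).
Slack of Export = 18 − 16 = 2 minutes.

2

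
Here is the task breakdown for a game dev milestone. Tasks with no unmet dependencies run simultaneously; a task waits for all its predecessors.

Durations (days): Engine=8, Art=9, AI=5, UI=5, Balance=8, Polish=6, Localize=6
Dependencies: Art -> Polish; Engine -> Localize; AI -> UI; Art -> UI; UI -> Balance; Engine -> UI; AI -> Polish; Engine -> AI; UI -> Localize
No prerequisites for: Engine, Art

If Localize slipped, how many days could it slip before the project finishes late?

The longest chain is Engine→AI→UI→Balance = 8+5+5+8 = 26; overall finish 26 days.
Longest path through Localize: 24 days (earliest finish 24, latest finish 26).
So Localize can slip 26 − 24 = 2 days.

2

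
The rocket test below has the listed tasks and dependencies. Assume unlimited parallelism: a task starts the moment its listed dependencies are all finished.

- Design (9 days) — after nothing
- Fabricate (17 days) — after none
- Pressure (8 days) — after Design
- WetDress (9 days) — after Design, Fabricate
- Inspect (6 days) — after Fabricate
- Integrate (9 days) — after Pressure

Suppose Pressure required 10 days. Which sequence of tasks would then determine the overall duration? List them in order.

Design, Pressure, Integrate

Actual critical path: Design→Pressure→Integrate = 9+8+9 = 26 ⇒ 26 days.
Since Pressure is critical, the +2 change carries straight to that chain (now 28 days).
That remains the longest chain; total 28 days.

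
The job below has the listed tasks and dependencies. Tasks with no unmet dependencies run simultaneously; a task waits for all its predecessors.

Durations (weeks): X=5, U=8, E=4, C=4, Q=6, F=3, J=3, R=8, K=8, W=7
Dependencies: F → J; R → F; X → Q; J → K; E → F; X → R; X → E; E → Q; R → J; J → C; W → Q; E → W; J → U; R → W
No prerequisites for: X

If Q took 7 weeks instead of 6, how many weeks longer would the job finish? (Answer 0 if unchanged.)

0

The binding path is X→R→F→J→U = 5+8+3+3+8 = 27; finish at 27 weeks.
The longest path through Q is only 26 weeks, so Q has float 1.
That remains the longest chain; total 27 weeks.
Change in finish: 27 − 27 = +0 weeks.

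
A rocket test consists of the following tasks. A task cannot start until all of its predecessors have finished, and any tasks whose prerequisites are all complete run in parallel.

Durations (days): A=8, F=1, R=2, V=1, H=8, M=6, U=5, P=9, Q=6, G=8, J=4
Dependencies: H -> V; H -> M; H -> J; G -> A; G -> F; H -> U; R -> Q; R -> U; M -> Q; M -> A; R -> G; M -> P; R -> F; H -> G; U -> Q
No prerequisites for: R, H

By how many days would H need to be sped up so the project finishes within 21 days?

3

Current finish: 24 days; target: 21.
H is on every critical path, so each day cut from H cuts the finish by one (this holds down to a finish of 18).
Need 24 − 21 = 3 days off H → H becomes 5 days, finish becomes 21.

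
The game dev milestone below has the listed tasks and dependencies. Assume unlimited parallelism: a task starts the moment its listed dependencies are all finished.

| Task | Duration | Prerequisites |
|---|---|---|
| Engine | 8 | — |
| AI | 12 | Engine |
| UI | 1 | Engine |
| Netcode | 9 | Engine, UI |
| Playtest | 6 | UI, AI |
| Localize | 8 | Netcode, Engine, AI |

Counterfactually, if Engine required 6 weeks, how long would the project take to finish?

Critical path before the change: Engine→AI→Localize = 8+12+8 = 28 giving 28 weeks.
Engine is on the critical path; changing it to 6 makes that path 26 weeks.
No other chain overtakes it, so the finish is 26 weeks.

26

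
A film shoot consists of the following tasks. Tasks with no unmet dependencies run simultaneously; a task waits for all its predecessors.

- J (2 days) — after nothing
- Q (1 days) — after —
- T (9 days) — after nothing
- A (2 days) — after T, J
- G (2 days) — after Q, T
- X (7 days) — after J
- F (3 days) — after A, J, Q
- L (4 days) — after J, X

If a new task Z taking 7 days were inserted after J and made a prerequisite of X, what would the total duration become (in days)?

20

Originally the job takes 14 days.
With Z inserted, X now waits for max(J, Z).
New critical path: J→Z→X→L = 2+7+7+4 = 20 ⇒ 20 days.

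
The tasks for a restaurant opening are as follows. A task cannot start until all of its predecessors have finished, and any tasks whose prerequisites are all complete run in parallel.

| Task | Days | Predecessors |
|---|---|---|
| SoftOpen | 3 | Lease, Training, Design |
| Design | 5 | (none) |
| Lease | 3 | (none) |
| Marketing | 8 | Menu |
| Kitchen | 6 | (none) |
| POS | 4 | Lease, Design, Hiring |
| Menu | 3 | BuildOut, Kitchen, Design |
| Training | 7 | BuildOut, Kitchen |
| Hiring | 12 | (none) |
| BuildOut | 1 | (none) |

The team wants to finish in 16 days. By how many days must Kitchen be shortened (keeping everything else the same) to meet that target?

1

Current finish: 17 days; target: 16.
Kitchen is on every critical path, so each day cut from Kitchen cuts the finish by one (this holds down to a finish of 16).
Need 17 − 16 = 1 day off Kitchen → Kitchen becomes 5 days, finish becomes 16.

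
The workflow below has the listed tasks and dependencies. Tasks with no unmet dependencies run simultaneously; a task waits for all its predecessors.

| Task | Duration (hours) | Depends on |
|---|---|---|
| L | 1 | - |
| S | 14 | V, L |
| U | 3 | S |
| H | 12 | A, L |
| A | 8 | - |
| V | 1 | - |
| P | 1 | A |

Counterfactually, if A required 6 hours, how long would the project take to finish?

18

As given, the longest chain is A→H = 8+12 = 20, so the finish is 20 hours.
A lies on that path, so at 6 hours the path becomes 18 hours.
New critical path: L→S→U = 1+14+3 = 18 ⇒ 18 hours.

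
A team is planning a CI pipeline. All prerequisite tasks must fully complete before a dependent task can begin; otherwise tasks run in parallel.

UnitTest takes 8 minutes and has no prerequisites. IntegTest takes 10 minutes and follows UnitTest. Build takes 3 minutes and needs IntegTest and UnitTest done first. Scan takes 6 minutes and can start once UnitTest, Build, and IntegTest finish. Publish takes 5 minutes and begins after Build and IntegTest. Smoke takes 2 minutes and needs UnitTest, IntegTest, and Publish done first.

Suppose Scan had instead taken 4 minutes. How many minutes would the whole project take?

The binding path is UnitTest→IntegTest→Build→Publish→Smoke = 8+10+3+5+2 = 28; finish at 28 minutes.
Scan is off the critical path — its longest chain is 27 minutes, giving 1 of slack.
No other chain overtakes it, so the finish is 28 minutes.

28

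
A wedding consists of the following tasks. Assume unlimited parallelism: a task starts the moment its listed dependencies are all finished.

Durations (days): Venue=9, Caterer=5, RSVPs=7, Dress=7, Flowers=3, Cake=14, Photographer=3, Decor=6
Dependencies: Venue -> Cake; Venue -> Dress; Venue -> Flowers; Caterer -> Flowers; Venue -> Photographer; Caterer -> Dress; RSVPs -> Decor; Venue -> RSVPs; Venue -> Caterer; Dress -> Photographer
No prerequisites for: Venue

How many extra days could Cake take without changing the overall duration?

Venue→Caterer→Dress→Photographer = 9+5+7+3 = 24 sets the makespan at 24 days.
The longest chain containing Cake totals 23 days.
So Cake can slip 24 − 23 = 1 day.

1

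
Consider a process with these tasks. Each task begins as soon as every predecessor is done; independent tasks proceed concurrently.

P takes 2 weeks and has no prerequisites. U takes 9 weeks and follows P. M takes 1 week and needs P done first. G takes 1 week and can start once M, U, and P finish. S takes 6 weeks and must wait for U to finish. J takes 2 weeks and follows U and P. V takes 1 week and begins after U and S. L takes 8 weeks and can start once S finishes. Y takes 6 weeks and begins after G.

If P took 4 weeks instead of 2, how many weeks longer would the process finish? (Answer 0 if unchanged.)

2

Actual critical path: P→U→S→L = 2+9+6+8 = 25 ⇒ 25 weeks.
P lies on that path, so at 4 weeks the path becomes 27 weeks.
That remains the longest chain; total 27 weeks.
Change in finish: 27 − 25 = +2 weeks.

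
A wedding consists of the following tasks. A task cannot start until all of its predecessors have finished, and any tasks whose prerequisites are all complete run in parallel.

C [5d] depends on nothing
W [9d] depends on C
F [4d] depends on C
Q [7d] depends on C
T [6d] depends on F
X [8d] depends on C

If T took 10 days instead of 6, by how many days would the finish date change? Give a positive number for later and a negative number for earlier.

As given, the longest chain is C→F→T = 5+4+6 = 15, so the finish is 15 days.
Since T is critical, the +4 change carries straight to that chain (now 19 days).
The critical path is still C→F→T; finish is now 19 days.
Change in finish: 19 − 15 = +4 days.

4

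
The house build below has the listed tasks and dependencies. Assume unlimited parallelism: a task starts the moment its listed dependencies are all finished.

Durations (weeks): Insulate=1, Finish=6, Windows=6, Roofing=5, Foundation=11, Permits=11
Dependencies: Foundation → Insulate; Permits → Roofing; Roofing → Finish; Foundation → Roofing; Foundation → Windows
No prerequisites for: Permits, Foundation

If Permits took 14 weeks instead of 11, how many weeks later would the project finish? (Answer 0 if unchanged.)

3

Critical path before the change: Permits→Roofing→Finish = 11+5+6 = 22 giving 22 weeks.
Since Permits is critical, the +3 change carries straight to that chain (now 25 weeks).
No other chain overtakes it, so the finish is 25 weeks.
Change in finish: 25 − 22 = +3 weeks.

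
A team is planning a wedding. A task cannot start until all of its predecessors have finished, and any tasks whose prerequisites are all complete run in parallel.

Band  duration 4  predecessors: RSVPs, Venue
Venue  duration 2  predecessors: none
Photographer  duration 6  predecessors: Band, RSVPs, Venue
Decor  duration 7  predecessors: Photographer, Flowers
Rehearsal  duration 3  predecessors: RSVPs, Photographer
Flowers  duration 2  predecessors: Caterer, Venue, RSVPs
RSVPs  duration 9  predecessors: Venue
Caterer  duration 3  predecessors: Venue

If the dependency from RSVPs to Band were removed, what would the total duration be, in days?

With the dependency in place, Venue→RSVPs→Band→Photographer→Decor = 2+9+4+6+7 = 28 sets the finish at 28 days.
Without RSVPs→Band, Band's earliest start moves from 11 to 2.
After: Venue→RSVPs→Photographer→Decor = 2+9+6+7 = 24 → 24 days.

24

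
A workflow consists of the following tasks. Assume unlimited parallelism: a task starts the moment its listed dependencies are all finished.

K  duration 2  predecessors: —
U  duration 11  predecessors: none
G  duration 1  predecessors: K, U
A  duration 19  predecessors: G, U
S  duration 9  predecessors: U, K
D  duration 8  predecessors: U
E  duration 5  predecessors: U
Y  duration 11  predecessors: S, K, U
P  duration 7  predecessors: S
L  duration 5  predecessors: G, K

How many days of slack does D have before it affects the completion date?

12

U→G→A = 11+1+19 = 31 sets the makespan at 31 days.
The longest chain containing D totals 19 days.
Float = 31 − 19 = 12.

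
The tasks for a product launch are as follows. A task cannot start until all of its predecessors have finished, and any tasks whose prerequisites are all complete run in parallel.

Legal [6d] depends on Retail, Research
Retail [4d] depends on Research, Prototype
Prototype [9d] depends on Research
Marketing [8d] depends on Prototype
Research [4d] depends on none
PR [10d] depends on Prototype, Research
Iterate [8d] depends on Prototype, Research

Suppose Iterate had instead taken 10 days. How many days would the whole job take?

The binding path is Research→Prototype→PR = 4+9+10 = 23; finish at 23 days.
Iterate has 2 days of float (longest path through it is 21).
New critical path: Research→Prototype→Iterate = 4+9+10 = 23 ⇒ 23 days.

23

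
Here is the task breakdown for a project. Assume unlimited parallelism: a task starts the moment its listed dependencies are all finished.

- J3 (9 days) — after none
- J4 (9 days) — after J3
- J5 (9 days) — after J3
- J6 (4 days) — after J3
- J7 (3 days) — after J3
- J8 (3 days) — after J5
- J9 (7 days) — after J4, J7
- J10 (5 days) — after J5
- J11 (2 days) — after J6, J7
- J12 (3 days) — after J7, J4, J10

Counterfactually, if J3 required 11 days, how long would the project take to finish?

As given, the longest chain is J3→J5→J10→J12 = 9+9+5+3 = 26, so the finish is 26 days.
Since J3 is critical, the +2 change carries straight to that chain (now 28 days).
That remains the longest chain; total 28 days.

28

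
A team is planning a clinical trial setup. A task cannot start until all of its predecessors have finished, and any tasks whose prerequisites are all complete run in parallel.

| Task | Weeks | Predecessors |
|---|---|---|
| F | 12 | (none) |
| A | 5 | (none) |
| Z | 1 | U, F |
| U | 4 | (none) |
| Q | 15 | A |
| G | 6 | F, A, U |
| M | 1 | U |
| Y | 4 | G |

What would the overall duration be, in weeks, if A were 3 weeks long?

22

Critical path before the change: F→G→Y = 12+6+4 = 22 giving 22 weeks.
The longest path through A is only 20 weeks, so A has float 2.
The critical path is still F→G→Y; finish is now 22 weeks.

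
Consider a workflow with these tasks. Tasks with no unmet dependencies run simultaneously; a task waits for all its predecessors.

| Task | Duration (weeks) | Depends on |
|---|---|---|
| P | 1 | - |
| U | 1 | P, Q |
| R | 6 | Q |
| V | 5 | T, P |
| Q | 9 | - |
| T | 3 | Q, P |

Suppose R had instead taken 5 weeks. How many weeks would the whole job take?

17

As given, the longest chain is Q→T→V = 9+3+5 = 17, so the finish is 17 weeks.
The longest path through R is only 15 weeks, so R has float 2.
The critical path is still Q→T→V; finish is now 17 weeks.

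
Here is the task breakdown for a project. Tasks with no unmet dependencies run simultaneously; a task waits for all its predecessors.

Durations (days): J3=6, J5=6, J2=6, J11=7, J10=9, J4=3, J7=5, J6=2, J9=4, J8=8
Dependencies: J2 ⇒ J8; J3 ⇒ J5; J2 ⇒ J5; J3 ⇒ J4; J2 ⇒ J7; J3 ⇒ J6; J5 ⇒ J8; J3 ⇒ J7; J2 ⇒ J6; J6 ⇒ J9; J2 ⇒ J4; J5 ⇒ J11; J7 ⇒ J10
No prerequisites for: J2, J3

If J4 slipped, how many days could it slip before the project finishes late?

11

Critical path: J2→J5→J8 = 6+6+8 = 20, so the finish is 20 days.
Longest path through J4: 9 days (earliest finish 9, latest finish 20).
Slack of J4 = 17 − 6 = 11 days.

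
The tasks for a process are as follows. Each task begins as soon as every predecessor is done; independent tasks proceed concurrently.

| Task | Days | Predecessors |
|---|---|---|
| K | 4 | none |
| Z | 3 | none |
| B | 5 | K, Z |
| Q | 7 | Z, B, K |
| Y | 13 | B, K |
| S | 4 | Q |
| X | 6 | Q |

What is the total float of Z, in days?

1

K→B→Q→X = 4+5+7+6 = 22 sets the makespan at 22 days.
Longest path through Z: 21 days (earliest finish 3, latest finish 4).
So Z can slip 4 − 3 = 1 day.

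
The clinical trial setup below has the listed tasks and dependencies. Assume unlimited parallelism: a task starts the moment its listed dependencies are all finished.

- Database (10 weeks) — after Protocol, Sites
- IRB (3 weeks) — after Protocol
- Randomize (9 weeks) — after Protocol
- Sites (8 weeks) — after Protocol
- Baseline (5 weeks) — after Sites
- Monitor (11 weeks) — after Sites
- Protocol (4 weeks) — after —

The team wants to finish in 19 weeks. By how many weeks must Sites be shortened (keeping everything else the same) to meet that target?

4

Current finish: 23 weeks; target: 19.
Sites is on every critical path, so each week cut from Sites cuts the finish by one (this holds down to a finish of 16).
Need 23 − 19 = 4 weeks off Sites → Sites becomes 4 weeks, finish becomes 19.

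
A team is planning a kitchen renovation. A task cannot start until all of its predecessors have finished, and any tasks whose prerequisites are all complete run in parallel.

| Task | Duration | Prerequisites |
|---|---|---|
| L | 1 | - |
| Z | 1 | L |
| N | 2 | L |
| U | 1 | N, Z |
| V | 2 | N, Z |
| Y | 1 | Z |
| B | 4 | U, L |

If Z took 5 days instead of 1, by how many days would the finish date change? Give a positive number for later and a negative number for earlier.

3

As given, the longest chain is L→N→U→B = 1+2+1+4 = 8, so the finish is 8 days.
Z has 1 day of float (longest path through it is 7).
New critical path: L→Z→U→B = 1+5+1+4 = 11 ⇒ 11 days.
Change in finish: 11 − 8 = +3 days.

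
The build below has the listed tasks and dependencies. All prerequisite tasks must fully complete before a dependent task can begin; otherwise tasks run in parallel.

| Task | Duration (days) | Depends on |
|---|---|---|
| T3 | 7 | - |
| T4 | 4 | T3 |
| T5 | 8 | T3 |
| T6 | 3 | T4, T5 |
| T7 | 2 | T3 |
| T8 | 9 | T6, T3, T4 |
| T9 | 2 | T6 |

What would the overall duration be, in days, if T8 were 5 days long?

As given, the longest chain is T3→T5→T6→T8 = 7+8+3+9 = 27, so the finish is 27 days.
T8 lies on that path, so at 5 days the path becomes 23 days.
That remains the longest chain; total 23 days.

23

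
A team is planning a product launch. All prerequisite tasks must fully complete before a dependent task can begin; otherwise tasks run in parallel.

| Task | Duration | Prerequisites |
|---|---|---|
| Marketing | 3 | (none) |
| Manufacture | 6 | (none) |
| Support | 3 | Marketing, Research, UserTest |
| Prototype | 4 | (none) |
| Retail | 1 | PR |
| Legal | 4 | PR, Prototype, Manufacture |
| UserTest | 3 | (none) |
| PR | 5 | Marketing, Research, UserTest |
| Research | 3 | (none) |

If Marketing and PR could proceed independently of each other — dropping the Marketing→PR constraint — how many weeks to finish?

12

Before: longest chain Research→PR→Legal = 3+5+4 = 12, finish 12.
Dropping Marketing→PR doesn't change PR's earliest start (3); another predecessor still binds.
New critical path: Research→PR→Legal = 3+5+4 = 12 ⇒ 12 weeks.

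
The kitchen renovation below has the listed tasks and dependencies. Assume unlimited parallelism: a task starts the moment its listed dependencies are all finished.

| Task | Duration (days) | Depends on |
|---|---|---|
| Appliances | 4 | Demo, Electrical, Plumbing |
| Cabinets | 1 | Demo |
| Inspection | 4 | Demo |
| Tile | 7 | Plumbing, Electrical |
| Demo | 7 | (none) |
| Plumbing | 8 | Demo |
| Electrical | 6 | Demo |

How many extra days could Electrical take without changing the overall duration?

2

Critical path: Demo→Plumbing→Tile = 7+8+7 = 22, so the finish is 22 days.
Longest path through Electrical: 20 days (earliest finish 13, latest finish 15).
So Electrical can slip 15 − 13 = 2 days.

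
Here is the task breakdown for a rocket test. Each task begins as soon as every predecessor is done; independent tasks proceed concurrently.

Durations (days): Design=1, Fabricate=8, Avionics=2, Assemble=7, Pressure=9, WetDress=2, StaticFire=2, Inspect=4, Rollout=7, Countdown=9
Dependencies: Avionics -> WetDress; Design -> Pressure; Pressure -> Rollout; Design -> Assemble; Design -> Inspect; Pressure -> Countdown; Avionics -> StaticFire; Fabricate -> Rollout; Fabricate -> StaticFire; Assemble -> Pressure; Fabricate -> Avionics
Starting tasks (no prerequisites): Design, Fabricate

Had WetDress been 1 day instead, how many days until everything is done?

26

Actual critical path: Design→Assemble→Pressure→Countdown = 1+7+9+9 = 26 ⇒ 26 days.
WetDress has 14 days of float (longest path through it is 12).
The critical path is still Design→Assemble→Pressure→Countdown; finish is now 26 days.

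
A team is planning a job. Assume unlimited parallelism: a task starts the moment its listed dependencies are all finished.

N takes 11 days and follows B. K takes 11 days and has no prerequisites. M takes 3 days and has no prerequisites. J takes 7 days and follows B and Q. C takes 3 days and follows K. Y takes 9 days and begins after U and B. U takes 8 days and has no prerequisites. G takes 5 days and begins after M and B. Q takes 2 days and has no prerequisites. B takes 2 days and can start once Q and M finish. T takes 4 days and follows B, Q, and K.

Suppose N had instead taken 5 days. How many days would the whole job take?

17

As given, the longest chain is U→Y = 8+9 = 17, so the finish is 17 days.
N has 1 day of float (longest path through it is 16).
The critical path is still U→Y; finish is now 17 days.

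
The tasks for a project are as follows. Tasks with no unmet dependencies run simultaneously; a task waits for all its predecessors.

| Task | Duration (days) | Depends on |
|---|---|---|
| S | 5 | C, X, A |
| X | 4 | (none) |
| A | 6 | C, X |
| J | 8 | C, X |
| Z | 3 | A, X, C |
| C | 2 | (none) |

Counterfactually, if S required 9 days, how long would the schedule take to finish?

Critical path before the change: X→A→S = 4+6+5 = 15 giving 15 days.
Since S is critical, the +4 change carries straight to that chain (now 19 days).
The critical path is still X→A→S; finish is now 19 days.

19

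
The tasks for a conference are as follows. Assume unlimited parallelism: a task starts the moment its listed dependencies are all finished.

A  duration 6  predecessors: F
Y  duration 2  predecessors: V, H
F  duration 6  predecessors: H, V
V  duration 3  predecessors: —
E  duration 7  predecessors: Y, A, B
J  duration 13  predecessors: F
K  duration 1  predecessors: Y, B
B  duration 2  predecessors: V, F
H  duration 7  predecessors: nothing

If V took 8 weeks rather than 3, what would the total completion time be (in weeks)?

27

Actual critical path: H→F→A→E = 7+6+6+7 = 26 ⇒ 26 weeks.
The longest path through V is only 22 weeks, so V has float 4.
The binding chain switches to V→F→A→E = 8+6+6+7 = 27; finish 27 weeks.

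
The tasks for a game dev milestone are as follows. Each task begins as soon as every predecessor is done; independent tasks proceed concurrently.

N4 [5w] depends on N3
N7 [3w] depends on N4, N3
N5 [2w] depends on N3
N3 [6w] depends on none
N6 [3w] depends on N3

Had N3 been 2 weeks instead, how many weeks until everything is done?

Actual critical path: N3→N4→N7 = 6+5+3 = 14 ⇒ 14 weeks.
N3 is on the critical path; changing it to 2 makes that path 10 weeks.
The critical path is still N3→N4→N7; finish is now 10 weeks.

10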